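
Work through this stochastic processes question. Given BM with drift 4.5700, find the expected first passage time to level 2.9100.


Expected first passage time = a/mu
= 2.9100/4.5700
= 0.6368

0.6368


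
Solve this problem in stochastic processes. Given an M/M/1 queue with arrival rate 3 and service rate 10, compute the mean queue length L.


rho = 3/10 = 0.3000
L = rho/(1-rho)
= 0.3000/0.7000
= 0.4286

0.4286


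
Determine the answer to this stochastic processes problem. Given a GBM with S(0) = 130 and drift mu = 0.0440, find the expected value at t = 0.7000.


E[S(t)] = S(0) * exp(mu * t)
= 130 * exp(0.0440 * 0.7000)
= 130 * 1.0313
= 134.0663

134.0663


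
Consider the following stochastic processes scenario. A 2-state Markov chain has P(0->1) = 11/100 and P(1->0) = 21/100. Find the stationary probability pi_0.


Stationary distribution: pi_0 = p10/(p01+p10), pi_1 = p01/(p01+p10)
p01 = 0.1100, p10 = 0.2100
pi_0 = 0.6562

0.6562


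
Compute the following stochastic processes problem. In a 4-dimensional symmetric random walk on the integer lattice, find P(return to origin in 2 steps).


P(return in 2 steps) = P(reverse first step) = 1/(2d)
= 1/8
= 0.1250

0.1250


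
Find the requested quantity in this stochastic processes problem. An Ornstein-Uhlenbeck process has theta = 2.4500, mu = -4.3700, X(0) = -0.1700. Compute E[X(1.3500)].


E[X(t)] = mu + (X(0) - mu)*exp(-theta*t)
= -4.3700 + (-0.1700 - -4.3700)*exp(-2.4500*1.3500)
= -4.3700 + 4.2000 * 0.0366
= -4.2162

-4.2162


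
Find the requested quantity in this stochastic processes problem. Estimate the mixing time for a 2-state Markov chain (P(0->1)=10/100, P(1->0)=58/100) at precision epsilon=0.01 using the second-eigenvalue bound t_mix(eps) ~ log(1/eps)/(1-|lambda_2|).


lambda_2 = |1 - p01 - p10| = |1 - 0.1000 - 0.5800| = 0.3200
t_mix ~ log(1/eps)/(1 - |lambda_2|)
= log(100)/(1 - 0.3200) = 4.6052/0.6800
= 6.7723

6.7723


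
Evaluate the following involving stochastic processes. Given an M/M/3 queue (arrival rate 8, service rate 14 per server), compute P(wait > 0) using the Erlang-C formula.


a = lambda/mu = 0.5714
rho = a/c = 0.1905
Erlang-C formula applied:
C(c,a) = 0.0217

0.0217


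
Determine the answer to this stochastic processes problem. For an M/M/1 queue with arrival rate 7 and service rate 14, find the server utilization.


rho = lambda/mu
= 7/14
= 0.5000

0.5000


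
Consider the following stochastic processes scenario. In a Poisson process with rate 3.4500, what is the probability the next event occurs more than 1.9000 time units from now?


P(X > t) = exp(-lambda * t)
= exp(-3.4500 * 1.9000)
= exp(-6.5550) = 0.0014

0.0014


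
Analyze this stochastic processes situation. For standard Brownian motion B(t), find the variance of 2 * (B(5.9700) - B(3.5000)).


Var(alpha*(B(t)-B(s))) = alpha^2 * (t-s)
= 2^2 * (5.9700 - 3.5000)
= 4 * 2.4700
= 9.8800

9.8800


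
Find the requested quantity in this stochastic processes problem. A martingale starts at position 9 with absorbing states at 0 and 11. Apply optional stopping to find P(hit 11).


By optional stopping theorem: E(M at tau) = M(0) = 9
P(hit 11)*11 + P(hit 0)*0 = 9
P(hit 11) = (9 - 0)/(11 - 0) = 9/11 = 0.8182

0.8182


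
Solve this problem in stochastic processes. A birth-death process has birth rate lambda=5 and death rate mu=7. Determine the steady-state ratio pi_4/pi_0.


For birth-death process, pi_n/pi_0 = (lambda/mu)^n
= (5/7)^4
= 0.2603

0.2603


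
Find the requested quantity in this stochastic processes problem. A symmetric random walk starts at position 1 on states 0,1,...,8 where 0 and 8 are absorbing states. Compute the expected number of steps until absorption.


For symmetric RW on 0,...,N with absorbing barriers, E(i) = i*(N-i)
E(1) = 1 * 7 = 7

7


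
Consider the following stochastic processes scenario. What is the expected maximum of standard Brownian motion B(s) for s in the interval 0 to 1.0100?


E(max B(s)) = sqrt(2t/pi)
= sqrt(2*1.0100/pi)
= sqrt(0.6430)
= 0.8019

0.8019


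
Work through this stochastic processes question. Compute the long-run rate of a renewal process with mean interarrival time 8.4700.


Long-run renewal rate = 1/E(X)
= 1/8.4700
= 0.1181

0.1181


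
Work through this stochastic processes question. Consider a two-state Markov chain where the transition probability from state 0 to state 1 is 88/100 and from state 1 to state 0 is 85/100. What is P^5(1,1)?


Computing P^5 by matrix multiplication.
P = [[0.1200, 0.8800], [0.8500, 0.1500]]
After raising P to the power 5:
P^5(1,1) = 0.4068

0.4068


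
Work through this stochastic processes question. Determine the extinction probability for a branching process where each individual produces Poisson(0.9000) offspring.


Since mu = 0.9000 <= 1, extinction probability = 1.

1.0000


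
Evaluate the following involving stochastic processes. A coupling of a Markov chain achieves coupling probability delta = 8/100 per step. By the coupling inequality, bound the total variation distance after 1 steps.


TV distance bound <= (1-delta)^n
= (1 - 0.0800)^1
= 0.9200^1
= 0.9200

0.9200


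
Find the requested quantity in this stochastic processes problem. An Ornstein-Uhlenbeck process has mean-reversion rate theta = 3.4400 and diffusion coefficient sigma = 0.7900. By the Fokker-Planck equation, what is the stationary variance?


Stationary variance = sigma^2 / (2*theta)
= 0.7900^2 / (2*3.4400)
= 0.6241 / 6.8800
= 0.0907

0.0907


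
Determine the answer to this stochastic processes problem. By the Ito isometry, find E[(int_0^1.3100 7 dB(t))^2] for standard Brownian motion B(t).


By Ito isometry: E[(int f dB)^2] = int f^2 dt
= 7^2 * 1.3100
= 49 * 1.3100 = 64.1900

64.1900


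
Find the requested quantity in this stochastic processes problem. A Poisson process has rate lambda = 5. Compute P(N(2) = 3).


P(N(t)=k) = (lambda*t)^k * exp(-lambda*t) / k!
lambda*t = 10
= 10^3 * exp(-10) / 3!
= 1000 * 4.5400e-05 / 6
= 0.0076

0.0076


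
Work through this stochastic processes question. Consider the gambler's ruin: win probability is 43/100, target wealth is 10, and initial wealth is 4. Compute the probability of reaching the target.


Gambler's ruin formula:
r = q/p = 0.5700/0.4300 = 1.3256
P(win) = (1 - r^i)/(1 - r^N)
= (1 - 1.3256^4)/(1 - 1.3256^10)
= 0.1325

0.1325


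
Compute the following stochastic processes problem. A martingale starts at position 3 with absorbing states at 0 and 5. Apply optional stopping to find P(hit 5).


By optional stopping theorem: E(M at tau) = M(0) = 3
P(hit 5)*5 + P(hit 0)*0 = 3
P(hit 5) = (3 - 0)/(5 - 0) = 3/5 = 0.6000

0.6000


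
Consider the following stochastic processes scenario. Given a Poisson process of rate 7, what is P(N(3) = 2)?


P(N(t)=k) = (lambda*t)^k * exp(-lambda*t) / k!
lambda*t = 21
= 21^2 * exp(-21) / 2!
= 441 * 7.5826e-10 / 2
= 1.6720e-07

1.6720e-07


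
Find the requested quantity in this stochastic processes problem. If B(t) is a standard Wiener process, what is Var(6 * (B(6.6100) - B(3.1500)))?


Var(alpha*(B(t)-B(s))) = alpha^2 * (t-s)
= 6^2 * (6.6100 - 3.1500)
= 36 * 3.4600
= 124.5600

124.5600


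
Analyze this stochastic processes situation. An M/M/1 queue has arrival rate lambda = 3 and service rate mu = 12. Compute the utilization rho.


rho = lambda/mu
= 3/12
= 0.2500

0.2500


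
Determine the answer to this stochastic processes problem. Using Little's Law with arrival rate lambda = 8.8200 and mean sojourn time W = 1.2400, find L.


Little's Law: L = lambda * W
= 8.8200 * 1.2400
= 10.9368

10.9368


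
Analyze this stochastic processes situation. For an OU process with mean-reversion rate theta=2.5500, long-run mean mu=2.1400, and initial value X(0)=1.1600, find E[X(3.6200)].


E[X(t)] = mu + (X(0) - mu)*exp(-theta*t)
= 2.1400 + (1.1600 - 2.1400)*exp(-2.5500*3.6200)
= 2.1400 + -0.9800 * 9.7955e-05
= 2.1399

2.1399


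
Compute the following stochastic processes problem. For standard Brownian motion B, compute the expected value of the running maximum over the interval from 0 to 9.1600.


E(max B(s)) = sqrt(2t/pi)
= sqrt(2*9.1600/pi)
= sqrt(5.8314)
= 2.4148

2.4148


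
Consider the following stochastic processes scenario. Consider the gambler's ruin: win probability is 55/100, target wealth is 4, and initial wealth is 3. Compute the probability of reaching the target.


Gambler's ruin formula:
r = q/p = 0.4500/0.5500 = 0.8182
P(win) = (1 - r^i)/(1 - r^N)
= (1 - 0.8182^3)/(1 - 0.8182^4)
= 0.8196

0.8196


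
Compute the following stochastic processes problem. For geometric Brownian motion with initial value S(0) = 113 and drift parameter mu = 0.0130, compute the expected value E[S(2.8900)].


E[S(t)] = S(0) * exp(mu * t)
= 113 * exp(0.0130 * 2.8900)
= 113 * 1.0383
= 117.3262

117.3262


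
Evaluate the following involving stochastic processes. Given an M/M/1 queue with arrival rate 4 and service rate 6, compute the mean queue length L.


rho = 4/6 = 0.6667
L = rho/(1-rho)
= 0.6667/0.3333
= 2.0000

2.0000


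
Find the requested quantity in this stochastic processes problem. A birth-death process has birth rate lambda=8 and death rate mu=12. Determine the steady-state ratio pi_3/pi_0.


For birth-death process, pi_n/pi_0 = (lambda/mu)^n
= (8/12)^3
= 0.2963

0.2963


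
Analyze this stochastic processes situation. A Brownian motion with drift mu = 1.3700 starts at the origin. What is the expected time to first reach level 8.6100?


Expected first passage time = a/mu
= 8.6100/1.3700
= 6.2847

6.2847


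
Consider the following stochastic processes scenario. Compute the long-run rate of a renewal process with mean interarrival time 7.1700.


Long-run renewal rate = 1/E(X)
= 1/7.1700
= 0.1395

0.1395


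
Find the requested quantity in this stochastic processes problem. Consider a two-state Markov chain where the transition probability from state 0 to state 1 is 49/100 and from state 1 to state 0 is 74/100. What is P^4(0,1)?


Computing P^4 by matrix multiplication.
P = [[0.5100, 0.4900], [0.7400, 0.2600]]
After raising P to the power 4:
P^4(0,1) = 0.3973

0.3973


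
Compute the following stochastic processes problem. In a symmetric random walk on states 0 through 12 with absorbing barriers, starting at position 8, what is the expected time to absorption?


For symmetric RW on 0,...,N with absorbing barriers, E(i) = i*(N-i)
E(8) = 8 * 4 = 32

32


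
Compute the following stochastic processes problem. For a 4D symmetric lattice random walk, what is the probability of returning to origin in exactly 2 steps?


P(return in 2 steps) = P(reverse first step) = 1/(2d)
= 1/8
= 0.1250

0.1250


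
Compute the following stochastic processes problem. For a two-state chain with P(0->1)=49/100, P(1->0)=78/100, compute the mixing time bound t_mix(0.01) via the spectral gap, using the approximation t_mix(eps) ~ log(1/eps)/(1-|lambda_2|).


lambda_2 = |1 - p01 - p10| = |1 - 0.4900 - 0.7800| = 0.2700
t_mix ~ log(1/eps)/(1 - |lambda_2|)
= log(100)/(1 - 0.2700) = 4.6052/0.7300
= 6.3085

6.3085


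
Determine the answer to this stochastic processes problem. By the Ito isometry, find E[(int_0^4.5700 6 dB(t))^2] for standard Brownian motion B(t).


By Ito isometry: E[(int f dB)^2] = int f^2 dt
= 6^2 * 4.5700
= 36 * 4.5700 = 164.5200

164.5200


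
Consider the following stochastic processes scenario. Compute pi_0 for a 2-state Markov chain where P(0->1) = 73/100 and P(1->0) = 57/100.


Stationary distribution: pi_0 = p10/(p01+p10), pi_1 = p01/(p01+p10)
p01 = 0.7300, p10 = 0.5700
pi_0 = 0.4385

0.4385


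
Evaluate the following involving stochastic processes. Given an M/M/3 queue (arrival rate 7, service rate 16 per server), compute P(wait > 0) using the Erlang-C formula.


a = lambda/mu = 0.4375
rho = a/c = 0.1458
Erlang-C formula applied:
C(c,a) = 0.0105

0.0105


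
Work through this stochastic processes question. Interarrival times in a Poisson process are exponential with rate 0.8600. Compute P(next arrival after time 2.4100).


P(X > t) = exp(-lambda * t)
= exp(-0.8600 * 2.4100)
= exp(-2.0726) = 0.1259

0.1259


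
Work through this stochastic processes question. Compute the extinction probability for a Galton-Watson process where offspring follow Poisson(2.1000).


Since mu = 2.1000 > 1, extinction prob q < 1.
Solve s = exp(mu*(s-1)) iteratively.
q = 0.1779

0.1779


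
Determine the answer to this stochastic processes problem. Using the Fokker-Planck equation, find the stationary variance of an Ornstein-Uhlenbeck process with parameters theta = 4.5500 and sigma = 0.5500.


Stationary variance = sigma^2 / (2*theta)
= 0.5500^2 / (2*4.5500)
= 0.3025 / 9.1000
= 0.0332

0.0332


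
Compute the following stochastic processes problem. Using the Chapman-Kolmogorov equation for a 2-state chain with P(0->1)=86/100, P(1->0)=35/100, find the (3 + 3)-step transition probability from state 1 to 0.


P^6 = P^3 * P^3
Computing via matrix multiplication of the transition matrix.
Entry (1,0) of P^6 = 0.2892

0.2892


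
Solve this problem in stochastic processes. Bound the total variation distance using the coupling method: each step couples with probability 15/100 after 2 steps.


TV distance bound <= (1-delta)^n
= (1 - 0.1500)^2
= 0.8500^2
= 0.7225

0.7225


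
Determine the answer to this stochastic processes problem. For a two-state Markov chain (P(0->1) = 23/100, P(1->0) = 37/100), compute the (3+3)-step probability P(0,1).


P^6 = P^3 * P^3
Computing via matrix multiplication of the transition matrix.
Entry (0,1) of P^6 = 0.3818

0.3818


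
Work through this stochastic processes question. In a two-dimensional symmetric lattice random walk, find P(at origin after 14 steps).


P = C(14,7)^2 / 4^14
= 3432^2 / 268435456
= 11778624 / 268435456
= 0.0439

0.0439


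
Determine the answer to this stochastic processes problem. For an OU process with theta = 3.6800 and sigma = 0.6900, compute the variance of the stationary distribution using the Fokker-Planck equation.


Stationary variance = sigma^2 / (2*theta)
= 0.6900^2 / (2*3.6800)
= 0.4761 / 7.3600
= 0.0647

0.0647


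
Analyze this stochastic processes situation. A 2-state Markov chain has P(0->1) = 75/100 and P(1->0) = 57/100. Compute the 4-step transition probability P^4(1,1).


Computing P^4 by matrix multiplication.
P = [[0.2500, 0.7500], [0.5700, 0.4300]]
After raising P to the power 4:
P^4(1,1) = 0.5727

0.5727


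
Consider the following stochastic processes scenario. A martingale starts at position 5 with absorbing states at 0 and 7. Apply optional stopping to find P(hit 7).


By optional stopping theorem: E(M at tau) = M(0) = 5
P(hit 7)*7 + P(hit 0)*0 = 5
P(hit 7) = (5 - 0)/(7 - 0) = 5/7 = 0.7143

0.7143


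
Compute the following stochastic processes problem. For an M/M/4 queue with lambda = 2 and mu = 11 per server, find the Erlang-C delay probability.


a = lambda/mu = 0.1818
rho = a/c = 0.0455
Erlang-C formula applied:
C(c,a) = 3.9772e-05

3.9772e-05


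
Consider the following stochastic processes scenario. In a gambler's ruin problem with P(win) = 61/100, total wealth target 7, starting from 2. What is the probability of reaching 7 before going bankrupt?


Gambler's ruin formula:
r = q/p = 0.3900/0.6100 = 0.6393
P(win) = (1 - r^i)/(1 - r^N)
= (1 - 0.6393^2)/(1 - 0.6393^7)
= 0.6182

0.6182


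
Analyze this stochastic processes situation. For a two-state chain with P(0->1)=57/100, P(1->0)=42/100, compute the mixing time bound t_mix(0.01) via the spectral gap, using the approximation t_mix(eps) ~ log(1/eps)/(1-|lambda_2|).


lambda_2 = |1 - p01 - p10| = |1 - 0.5700 - 0.4200| = 0.0100
t_mix ~ log(1/eps)/(1 - |lambda_2|)
= log(100)/(1 - 0.0100) = 4.6052/0.9900
= 4.6517

4.6517


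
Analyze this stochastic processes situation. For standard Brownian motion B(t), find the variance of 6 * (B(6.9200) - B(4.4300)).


Var(alpha*(B(t)-B(s))) = alpha^2 * (t-s)
= 6^2 * (6.9200 - 4.4300)
= 36 * 2.4900
= 89.6400

89.6400


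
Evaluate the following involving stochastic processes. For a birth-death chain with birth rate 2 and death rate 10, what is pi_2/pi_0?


For birth-death process, pi_n/pi_0 = (lambda/mu)^n
= (2/10)^2
= 0.0400

0.0400


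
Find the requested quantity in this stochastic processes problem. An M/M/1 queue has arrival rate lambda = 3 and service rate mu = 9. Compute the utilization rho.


rho = lambda/mu
= 3/9
= 0.3333

0.3333


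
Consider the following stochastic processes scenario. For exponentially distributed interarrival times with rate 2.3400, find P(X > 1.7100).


P(X > t) = exp(-lambda * t)
= exp(-2.3400 * 1.7100)
= exp(-4.0014) = 0.0183

0.0183


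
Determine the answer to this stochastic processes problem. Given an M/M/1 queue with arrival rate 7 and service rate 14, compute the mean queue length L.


rho = 7/14 = 0.5000
L = rho/(1-rho)
= 0.5000/0.5000
= 1.0000

1.0000


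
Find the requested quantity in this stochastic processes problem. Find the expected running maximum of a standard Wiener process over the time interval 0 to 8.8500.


E(max B(s)) = sqrt(2t/pi)
= sqrt(2*8.8500/pi)
= sqrt(5.6341)
= 2.3736

2.3736


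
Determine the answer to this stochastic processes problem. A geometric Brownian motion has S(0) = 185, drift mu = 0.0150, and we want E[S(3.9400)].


E[S(t)] = S(0) * exp(mu * t)
= 185 * exp(0.0150 * 3.9400)
= 185 * 1.0609
= 196.2630

196.2630


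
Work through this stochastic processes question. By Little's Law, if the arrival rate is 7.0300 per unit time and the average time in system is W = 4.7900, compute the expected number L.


Little's Law: L = lambda * W
= 7.0300 * 4.7900
= 33.6737

33.6737


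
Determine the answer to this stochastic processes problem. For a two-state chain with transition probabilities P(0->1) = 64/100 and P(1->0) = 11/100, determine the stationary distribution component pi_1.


Stationary distribution: pi_0 = p10/(p01+p10), pi_1 = p01/(p01+p10)
p01 = 0.6400, p10 = 0.1100
pi_1 = 0.8533

0.8533


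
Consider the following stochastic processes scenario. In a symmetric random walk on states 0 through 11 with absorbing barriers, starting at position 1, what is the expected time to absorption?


For symmetric RW on 0,...,N with absorbing barriers, E(i) = i*(N-i)
E(1) = 1 * 10 = 10

10


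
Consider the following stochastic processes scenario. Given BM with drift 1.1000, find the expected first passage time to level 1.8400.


Expected first passage time = a/mu
= 1.8400/1.1000
= 1.6727

1.6727


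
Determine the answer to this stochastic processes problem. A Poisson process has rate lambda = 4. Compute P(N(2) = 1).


P(N(t)=k) = (lambda*t)^k * exp(-lambda*t) / k!
lambda*t = 8
= 8^1 * exp(-8) / 1!
= 8 * 3.3546e-04 / 1
= 0.0027

0.0027


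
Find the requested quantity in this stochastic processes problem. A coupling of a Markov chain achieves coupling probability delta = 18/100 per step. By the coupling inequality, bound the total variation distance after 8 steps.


TV distance bound <= (1-delta)^n
= (1 - 0.1800)^8
= 0.8200^8
= 0.2044

0.2044


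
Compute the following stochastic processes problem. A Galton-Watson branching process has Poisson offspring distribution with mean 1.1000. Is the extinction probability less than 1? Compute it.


Since mu = 1.1000 > 1, extinction prob q < 1.
Solve s = exp(mu*(s-1)) iteratively.
q = 0.8239

0.8239


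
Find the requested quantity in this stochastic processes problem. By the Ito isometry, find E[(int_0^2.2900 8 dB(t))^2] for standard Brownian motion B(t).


By Ito isometry: E[(int f dB)^2] = int f^2 dt
= 8^2 * 2.2900
= 64 * 2.2900 = 146.5600

146.5600


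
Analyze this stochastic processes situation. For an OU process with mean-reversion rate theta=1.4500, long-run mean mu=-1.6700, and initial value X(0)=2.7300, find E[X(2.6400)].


E[X(t)] = mu + (X(0) - mu)*exp(-theta*t)
= -1.6700 + (2.7300 - -1.6700)*exp(-1.4500*2.6400)
= -1.6700 + 4.4000 * 0.0218
= -1.5743

-1.5743


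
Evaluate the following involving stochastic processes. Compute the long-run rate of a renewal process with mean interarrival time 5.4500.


Long-run renewal rate = 1/E(X)
= 1/5.4500
= 0.1835

0.1835


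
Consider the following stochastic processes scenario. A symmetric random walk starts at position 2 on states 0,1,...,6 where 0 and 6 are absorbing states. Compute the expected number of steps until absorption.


For symmetric RW on 0,...,N with absorbing barriers, E(i) = i*(N-i)
E(2) = 2 * 4 = 8

8


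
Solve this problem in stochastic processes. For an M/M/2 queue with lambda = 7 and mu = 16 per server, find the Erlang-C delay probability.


a = lambda/mu = 0.4375
rho = a/c = 0.2188
Erlang-C formula applied:
C(c,a) = 0.0785

0.0785


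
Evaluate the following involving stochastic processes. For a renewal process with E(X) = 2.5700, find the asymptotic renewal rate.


Long-run renewal rate = 1/E(X)
= 1/2.5700
= 0.3891

0.3891


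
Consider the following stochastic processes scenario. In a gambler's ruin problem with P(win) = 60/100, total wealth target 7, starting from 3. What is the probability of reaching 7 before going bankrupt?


Gambler's ruin formula:
r = q/p = 0.4000/0.6000 = 0.6667
P(win) = (1 - r^i)/(1 - r^N)
= (1 - 0.6667^3)/(1 - 0.6667^7)
= 0.7475

0.7475


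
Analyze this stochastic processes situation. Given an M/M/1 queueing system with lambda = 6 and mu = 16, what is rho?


rho = lambda/mu
= 6/16
= 0.3750

0.3750


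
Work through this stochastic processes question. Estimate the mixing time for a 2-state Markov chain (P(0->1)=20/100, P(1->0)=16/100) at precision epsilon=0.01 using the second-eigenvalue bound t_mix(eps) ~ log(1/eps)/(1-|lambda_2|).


lambda_2 = |1 - p01 - p10| = |1 - 0.2000 - 0.1600| = 0.6400
t_mix ~ log(1/eps)/(1 - |lambda_2|)
= log(100)/(1 - 0.6400) = 4.6052/0.3600
= 12.7921

12.7921


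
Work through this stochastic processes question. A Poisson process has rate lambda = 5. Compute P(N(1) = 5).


P(N(t)=k) = (lambda*t)^k * exp(-lambda*t) / k!
lambda*t = 5
= 5^5 * exp(-5) / 5!
= 3125 * 0.0067 / 120
= 0.1755

0.1755


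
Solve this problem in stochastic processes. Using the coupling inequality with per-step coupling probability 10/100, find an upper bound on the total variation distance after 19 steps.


TV distance bound <= (1-delta)^n
= (1 - 0.1000)^19
= 0.9000^19
= 0.1351

0.1351


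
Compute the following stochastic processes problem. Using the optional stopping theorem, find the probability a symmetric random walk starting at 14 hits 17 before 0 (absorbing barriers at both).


By optional stopping theorem: E(M at tau) = M(0) = 14
P(hit 17)*17 + P(hit 0)*0 = 14
P(hit 17) = (14 - 0)/(17 - 0) = 14/17 = 0.8235

0.8235


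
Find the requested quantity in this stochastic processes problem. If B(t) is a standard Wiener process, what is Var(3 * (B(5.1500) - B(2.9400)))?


Var(alpha*(B(t)-B(s))) = alpha^2 * (t-s)
= 3^2 * (5.1500 - 2.9400)
= 9 * 2.2100
= 19.8900

19.8900


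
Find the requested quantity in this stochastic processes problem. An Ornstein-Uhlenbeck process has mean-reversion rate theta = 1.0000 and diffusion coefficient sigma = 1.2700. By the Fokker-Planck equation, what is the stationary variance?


Stationary variance = sigma^2 / (2*theta)
= 1.2700^2 / (2*1.0000)
= 1.6129 / 2.0000
= 0.8065

0.8065


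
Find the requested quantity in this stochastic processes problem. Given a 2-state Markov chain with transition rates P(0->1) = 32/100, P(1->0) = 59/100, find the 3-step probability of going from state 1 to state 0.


Computing P^3 by matrix multiplication.
P = [[0.6800, 0.3200], [0.5900, 0.4100]]
After raising P to the power 3:
P^3(1,0) = 0.6479

0.6479


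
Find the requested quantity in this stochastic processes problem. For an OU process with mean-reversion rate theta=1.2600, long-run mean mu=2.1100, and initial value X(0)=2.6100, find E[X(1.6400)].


E[X(t)] = mu + (X(0) - mu)*exp(-theta*t)
= 2.1100 + (2.6100 - 2.1100)*exp(-1.2600*1.6400)
= 2.1100 + 0.5000 * 0.1266
= 2.1733

2.1733


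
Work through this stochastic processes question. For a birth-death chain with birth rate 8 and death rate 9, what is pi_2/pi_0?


For birth-death process, pi_n/pi_0 = (lambda/mu)^n
= (8/9)^2
= 0.7901

0.7901


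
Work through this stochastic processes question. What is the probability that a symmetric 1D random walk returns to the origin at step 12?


P(S(12) = 0) = C(12,6) / 4^6
= 924 / 4096
= 0.2256

0.2256


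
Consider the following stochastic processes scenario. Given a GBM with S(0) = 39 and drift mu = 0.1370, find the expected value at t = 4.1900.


E[S(t)] = S(0) * exp(mu * t)
= 39 * exp(0.1370 * 4.1900)
= 39 * 1.7754
= 69.2409

69.2409


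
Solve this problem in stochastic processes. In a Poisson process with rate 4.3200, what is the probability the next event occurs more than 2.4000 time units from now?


P(X > t) = exp(-lambda * t)
= exp(-4.3200 * 2.4000)
= exp(-10.3680) = 3.1422e-05

3.1422e-05


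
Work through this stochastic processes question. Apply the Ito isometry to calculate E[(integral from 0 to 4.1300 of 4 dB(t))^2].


By Ito isometry: E[(int f dB)^2] = int f^2 dt
= 4^2 * 4.1300
= 16 * 4.1300 = 66.0800

66.0800


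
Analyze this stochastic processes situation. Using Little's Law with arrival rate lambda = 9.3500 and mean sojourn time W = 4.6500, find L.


Little's Law: L = lambda * W
= 9.3500 * 4.6500
= 43.4775

43.4775


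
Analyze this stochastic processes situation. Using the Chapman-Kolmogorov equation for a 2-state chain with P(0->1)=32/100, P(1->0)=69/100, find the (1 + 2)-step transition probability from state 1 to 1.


P^3 = P^1 * P^2
Computing via matrix multiplication of the transition matrix.
Entry (1,1) of P^3 = 0.3168

0.3168


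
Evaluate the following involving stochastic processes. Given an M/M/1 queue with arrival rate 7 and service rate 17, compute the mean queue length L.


rho = 7/17 = 0.4118
L = rho/(1-rho)
= 0.4118/0.5882
= 0.7000

0.7000


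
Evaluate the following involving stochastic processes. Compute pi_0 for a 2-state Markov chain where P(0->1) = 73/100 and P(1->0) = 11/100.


Stationary distribution: pi_0 = p10/(p01+p10), pi_1 = p01/(p01+p10)
p01 = 0.7300, p10 = 0.1100
pi_0 = 0.1310

0.1310


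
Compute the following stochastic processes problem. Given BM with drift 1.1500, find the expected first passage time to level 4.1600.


Expected first passage time = a/mu
= 4.1600/1.1500
= 3.6174

3.6174


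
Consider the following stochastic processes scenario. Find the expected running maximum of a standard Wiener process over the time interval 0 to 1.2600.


E(max B(s)) = sqrt(2t/pi)
= sqrt(2*1.2600/pi)
= sqrt(0.8021)
= 0.8956

0.8956


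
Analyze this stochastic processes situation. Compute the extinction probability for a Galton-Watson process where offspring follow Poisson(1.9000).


Since mu = 1.9000 > 1, extinction prob q < 1.
Solve s = exp(mu*(s-1)) iteratively.
q = 0.2328

0.2328


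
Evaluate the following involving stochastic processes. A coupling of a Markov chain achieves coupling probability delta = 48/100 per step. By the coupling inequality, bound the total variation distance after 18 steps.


TV distance bound <= (1-delta)^n
= (1 - 0.4800)^18
= 0.5200^18
= 7.7279e-06

7.7279e-06


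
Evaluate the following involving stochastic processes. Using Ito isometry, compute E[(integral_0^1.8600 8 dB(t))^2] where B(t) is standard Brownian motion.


By Ito isometry: E[(int f dB)^2] = int f^2 dt
= 8^2 * 1.8600
= 64 * 1.8600 = 119.0400

119.0400


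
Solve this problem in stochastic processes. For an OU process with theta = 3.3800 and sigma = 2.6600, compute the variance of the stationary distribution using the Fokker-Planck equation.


Stationary variance = sigma^2 / (2*theta)
= 2.6600^2 / (2*3.3800)
= 7.0756 / 6.7600
= 1.0467

1.0467


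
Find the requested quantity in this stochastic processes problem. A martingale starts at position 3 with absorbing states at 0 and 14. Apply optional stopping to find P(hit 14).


By optional stopping theorem: E(M at tau) = M(0) = 3
P(hit 14)*14 + P(hit 0)*0 = 3
P(hit 14) = (3 - 0)/(14 - 0) = 3/14 = 0.2143

0.2143


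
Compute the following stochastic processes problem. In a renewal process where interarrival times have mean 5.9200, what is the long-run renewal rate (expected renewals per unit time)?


Long-run renewal rate = 1/E(X)
= 1/5.9200
= 0.1689

0.1689


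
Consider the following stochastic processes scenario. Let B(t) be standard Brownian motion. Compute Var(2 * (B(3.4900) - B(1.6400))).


Var(alpha*(B(t)-B(s))) = alpha^2 * (t-s)
= 2^2 * (3.4900 - 1.6400)
= 4 * 1.8500
= 7.4000

7.4000


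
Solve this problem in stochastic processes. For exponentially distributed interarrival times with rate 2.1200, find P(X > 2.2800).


P(X > t) = exp(-lambda * t)
= exp(-2.1200 * 2.2800)
= exp(-4.8336) = 0.0080

0.0080


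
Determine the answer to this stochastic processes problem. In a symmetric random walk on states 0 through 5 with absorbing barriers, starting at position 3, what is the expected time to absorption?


For symmetric RW on 0,...,N with absorbing barriers, E(i) = i*(N-i)
E(3) = 3 * 2 = 6

6


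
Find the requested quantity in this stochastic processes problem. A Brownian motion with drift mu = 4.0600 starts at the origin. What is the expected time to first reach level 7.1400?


Expected first passage time = a/mu
= 7.1400/4.0600
= 1.7586

1.7586


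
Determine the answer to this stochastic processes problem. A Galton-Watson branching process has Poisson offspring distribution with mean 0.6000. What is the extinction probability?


Since mu = 0.6000 <= 1, extinction probability = 1.

1.0000


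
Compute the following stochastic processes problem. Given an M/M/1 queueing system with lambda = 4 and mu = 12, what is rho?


rho = lambda/mu
= 4/12
= 0.3333

0.3333


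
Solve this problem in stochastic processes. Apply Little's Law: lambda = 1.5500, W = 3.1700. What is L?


Little's Law: L = lambda * W
= 1.5500 * 3.1700
= 4.9135

4.9135


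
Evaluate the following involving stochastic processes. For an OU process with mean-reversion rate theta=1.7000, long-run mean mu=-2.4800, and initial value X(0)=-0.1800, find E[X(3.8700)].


E[X(t)] = mu + (X(0) - mu)*exp(-theta*t)
= -2.4800 + (-0.1800 - -2.4800)*exp(-1.7000*3.8700)
= -2.4800 + 2.3000 * 0.0014
= -2.4768

-2.4768


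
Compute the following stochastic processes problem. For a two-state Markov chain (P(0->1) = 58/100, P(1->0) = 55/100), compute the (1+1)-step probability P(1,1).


P^2 = P^1 * P^1
Computing via matrix multiplication of the transition matrix.
Entry (1,1) of P^2 = 0.5215

0.5215


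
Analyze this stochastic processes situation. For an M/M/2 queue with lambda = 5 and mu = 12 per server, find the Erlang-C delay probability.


a = lambda/mu = 0.4167
rho = a/c = 0.2083
Erlang-C formula applied:
C(c,a) = 0.0718

0.0718


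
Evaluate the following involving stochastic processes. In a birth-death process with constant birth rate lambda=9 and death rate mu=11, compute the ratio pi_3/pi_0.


For birth-death process, pi_n/pi_0 = (lambda/mu)^n
= (9/11)^3
= 0.5477

0.5477


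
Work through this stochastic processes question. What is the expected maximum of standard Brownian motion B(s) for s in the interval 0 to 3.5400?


E(max B(s)) = sqrt(2t/pi)
= sqrt(2*3.5400/pi)
= sqrt(2.2536)
= 1.5012

1.5012


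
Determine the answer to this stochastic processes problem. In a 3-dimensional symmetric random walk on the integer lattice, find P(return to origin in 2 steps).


P(return in 2 steps) = P(reverse first step) = 1/(2d)
= 1/6
= 0.1667

0.1667


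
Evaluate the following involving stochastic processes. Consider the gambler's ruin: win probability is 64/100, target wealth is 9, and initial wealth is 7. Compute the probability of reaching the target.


Gambler's ruin formula:
r = q/p = 0.3600/0.6400 = 0.5625
P(win) = (1 - r^i)/(1 - r^N)
= (1 - 0.5625^7)/(1 - 0.5625^9)
= 0.9878

0.9878


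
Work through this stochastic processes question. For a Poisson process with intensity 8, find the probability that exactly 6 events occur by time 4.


P(N(t)=k) = (lambda*t)^k * exp(-lambda*t) / k!
lambda*t = 32
= 32^6 * exp(-32) / 6!
= 1073741824 * 1.2664e-14 / 720
= 1.8886e-08

1.8886e-08


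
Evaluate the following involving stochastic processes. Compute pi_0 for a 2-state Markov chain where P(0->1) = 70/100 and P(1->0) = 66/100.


Stationary distribution: pi_0 = p10/(p01+p10), pi_1 = p01/(p01+p10)
p01 = 0.7000, p10 = 0.6600
pi_0 = 0.4853

0.4853


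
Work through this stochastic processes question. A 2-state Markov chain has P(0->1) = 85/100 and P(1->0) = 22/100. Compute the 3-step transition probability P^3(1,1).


Computing P^3 by matrix multiplication.
P = [[0.1500, 0.8500], [0.2200, 0.7800]]
After raising P to the power 3:
P^3(1,1) = 0.7943

0.7943


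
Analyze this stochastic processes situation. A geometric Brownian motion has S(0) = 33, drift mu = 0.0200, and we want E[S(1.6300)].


E[S(t)] = S(0) * exp(mu * t)
= 33 * exp(0.0200 * 1.6300)
= 33 * 1.0331
= 34.0935

34.0935


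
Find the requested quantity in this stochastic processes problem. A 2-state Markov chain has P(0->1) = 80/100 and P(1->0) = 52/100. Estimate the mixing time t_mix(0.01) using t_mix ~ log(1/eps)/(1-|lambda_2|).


lambda_2 = |1 - p01 - p10| = |1 - 0.8000 - 0.5200| = 0.3200
t_mix ~ log(1/eps)/(1 - |lambda_2|)
= log(100)/(1 - 0.3200) = 4.6052/0.6800
= 6.7723

6.7723


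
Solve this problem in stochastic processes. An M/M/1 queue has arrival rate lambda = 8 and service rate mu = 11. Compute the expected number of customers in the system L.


rho = 8/11 = 0.7273
L = rho/(1-rho)
= 0.7273/0.2727
= 2.6667

2.6667


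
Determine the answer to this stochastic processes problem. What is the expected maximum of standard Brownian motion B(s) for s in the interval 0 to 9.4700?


E(max B(s)) = sqrt(2t/pi)
= sqrt(2*9.4700/pi)
= sqrt(6.0288)
= 2.4554

2.4554


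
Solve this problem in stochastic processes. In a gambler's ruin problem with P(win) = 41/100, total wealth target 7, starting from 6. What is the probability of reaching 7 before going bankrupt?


Gambler's ruin formula:
r = q/p = 0.5900/0.4100 = 1.4390
P(win) = (1 - r^i)/(1 - r^N)
= (1 - 1.4390^6)/(1 - 1.4390^7)
= 0.6690

0.6690


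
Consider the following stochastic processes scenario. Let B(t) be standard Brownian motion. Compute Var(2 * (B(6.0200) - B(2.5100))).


Var(alpha*(B(t)-B(s))) = alpha^2 * (t-s)
= 2^2 * (6.0200 - 2.5100)
= 4 * 3.5100
= 14.0400

14.0400


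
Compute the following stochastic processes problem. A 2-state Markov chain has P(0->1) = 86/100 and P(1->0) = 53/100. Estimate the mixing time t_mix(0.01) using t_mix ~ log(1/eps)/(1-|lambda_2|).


lambda_2 = |1 - p01 - p10| = |1 - 0.8600 - 0.5300| = 0.3900
t_mix ~ log(1/eps)/(1 - |lambda_2|)
= log(100)/(1 - 0.3900) = 4.6052/0.6100
= 7.5495

7.5495


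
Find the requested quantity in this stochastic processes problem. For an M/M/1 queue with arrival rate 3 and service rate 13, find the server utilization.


rho = lambda/mu
= 3/13
= 0.2308

0.2308


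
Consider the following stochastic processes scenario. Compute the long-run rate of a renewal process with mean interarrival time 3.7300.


Long-run renewal rate = 1/E(X)
= 1/3.7300
= 0.2681

0.2681


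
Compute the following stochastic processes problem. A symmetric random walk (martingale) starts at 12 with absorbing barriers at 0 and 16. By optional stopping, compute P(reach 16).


By optional stopping theorem: E(M at tau) = M(0) = 12
P(hit 16)*16 + P(hit 0)*0 = 12
P(hit 16) = (12 - 0)/(16 - 0) = 3/4 = 0.7500

0.7500


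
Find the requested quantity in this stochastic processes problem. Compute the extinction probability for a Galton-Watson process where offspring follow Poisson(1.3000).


Since mu = 1.3000 > 1, extinction prob q < 1.
Solve s = exp(mu*(s-1)) iteratively.
q = 0.5770

0.5770


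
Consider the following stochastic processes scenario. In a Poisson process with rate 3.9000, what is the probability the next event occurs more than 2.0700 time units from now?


P(X > t) = exp(-lambda * t)
= exp(-3.9000 * 2.0700)
= exp(-8.0730) = 3.1185e-04

3.1185e-04


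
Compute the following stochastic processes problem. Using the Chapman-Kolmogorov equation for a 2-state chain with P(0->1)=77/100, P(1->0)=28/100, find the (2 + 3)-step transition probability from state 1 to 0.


P^5 = P^2 * P^3
Computing via matrix multiplication of the transition matrix.
Entry (1,0) of P^5 = 0.2667

0.2667


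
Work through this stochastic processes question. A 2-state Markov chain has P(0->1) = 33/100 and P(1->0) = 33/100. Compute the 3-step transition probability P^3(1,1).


Computing P^3 by matrix multiplication.
P = [[0.6700, 0.3300], [0.3300, 0.6700]]
After raising P to the power 3:
P^3(1,1) = 0.5197

0.5197


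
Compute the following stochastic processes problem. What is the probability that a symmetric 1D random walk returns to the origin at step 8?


P(S(8) = 0) = C(8,4) / 4^4
= 70 / 256
= 0.2734

0.2734


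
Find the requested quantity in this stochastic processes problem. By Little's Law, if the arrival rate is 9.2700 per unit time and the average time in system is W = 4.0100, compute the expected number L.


Little's Law: L = lambda * W
= 9.2700 * 4.0100
= 37.1727

37.1727


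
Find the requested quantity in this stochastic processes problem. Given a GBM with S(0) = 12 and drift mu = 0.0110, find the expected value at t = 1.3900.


E[S(t)] = S(0) * exp(mu * t)
= 12 * exp(0.0110 * 1.3900)
= 12 * 1.0154
= 12.1849

12.1849


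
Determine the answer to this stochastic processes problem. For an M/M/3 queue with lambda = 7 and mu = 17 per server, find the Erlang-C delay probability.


a = lambda/mu = 0.4118
rho = a/c = 0.1373
Erlang-C formula applied:
C(c,a) = 0.0089

0.0089


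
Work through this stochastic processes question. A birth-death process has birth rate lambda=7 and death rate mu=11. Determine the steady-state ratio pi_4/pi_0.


For birth-death process, pi_n/pi_0 = (lambda/mu)^n
= (7/11)^4
= 0.1640

0.1640


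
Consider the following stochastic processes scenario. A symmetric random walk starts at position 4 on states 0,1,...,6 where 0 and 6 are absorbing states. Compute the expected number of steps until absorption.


For symmetric RW on 0,...,N with absorbing barriers, E(i) = i*(N-i)
E(4) = 4 * 2 = 8

8


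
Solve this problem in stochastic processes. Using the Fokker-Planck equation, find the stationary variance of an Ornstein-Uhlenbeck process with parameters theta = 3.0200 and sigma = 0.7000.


Stationary variance = sigma^2 / (2*theta)
= 0.7000^2 / (2*3.0200)
= 0.4900 / 6.0400
= 0.0811

0.0811


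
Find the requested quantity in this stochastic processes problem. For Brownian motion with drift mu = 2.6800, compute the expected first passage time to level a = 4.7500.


Expected first passage time = a/mu
= 4.7500/2.6800
= 1.7724

1.7724


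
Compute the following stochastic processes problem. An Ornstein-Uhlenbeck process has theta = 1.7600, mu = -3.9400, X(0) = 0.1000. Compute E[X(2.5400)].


E[X(t)] = mu + (X(0) - mu)*exp(-theta*t)
= -3.9400 + (0.1000 - -3.9400)*exp(-1.7600*2.5400)
= -3.9400 + 4.0400 * 0.0114
= -3.8938

-3.8938


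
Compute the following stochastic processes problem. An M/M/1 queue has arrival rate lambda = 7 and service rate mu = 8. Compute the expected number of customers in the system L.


rho = 7/8 = 0.8750
L = rho/(1-rho)
= 0.8750/0.1250
= 7.0000

7.0000


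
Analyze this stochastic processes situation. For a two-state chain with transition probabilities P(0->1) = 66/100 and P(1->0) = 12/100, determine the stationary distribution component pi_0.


Stationary distribution: pi_0 = p10/(p01+p10), pi_1 = p01/(p01+p10)
p01 = 0.6600, p10 = 0.1200
pi_0 = 0.1538

0.1538
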